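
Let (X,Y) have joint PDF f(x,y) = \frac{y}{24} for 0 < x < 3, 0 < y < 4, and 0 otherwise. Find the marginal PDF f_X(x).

f_X(x) = ∫_0^4 f(x,y) dy
= ∫_0^4 \frac{y}{24} dy
= \frac{1}{3} for 0 < x < 3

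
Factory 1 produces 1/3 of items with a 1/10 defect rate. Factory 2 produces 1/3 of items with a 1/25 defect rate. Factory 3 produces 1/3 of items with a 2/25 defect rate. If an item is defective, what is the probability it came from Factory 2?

Using Bayes' theorem:
P(F1) = 1/3, P(D|F1) = 1/10
P(F2) = 1/3, P(D|F2) = 1/25
P(F3) = 1/3, P(D|F3) = 2/25
P(D) = P(D|F1)P(F1) + P(D|F2)P(F2) + P(D|F3)P(F3)
     = \frac{11}{150}
P(F2|D) = P(D|F2)P(F2) / P(D)
= \frac{2}{11}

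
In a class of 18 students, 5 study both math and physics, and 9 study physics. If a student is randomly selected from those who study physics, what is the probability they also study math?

P(A ∩ B) = 5/18
P(B) = 9/18 = 1/2
P(A|B) = P(A ∩ B) / P(B) = (5/18) / (1/2) = 5/9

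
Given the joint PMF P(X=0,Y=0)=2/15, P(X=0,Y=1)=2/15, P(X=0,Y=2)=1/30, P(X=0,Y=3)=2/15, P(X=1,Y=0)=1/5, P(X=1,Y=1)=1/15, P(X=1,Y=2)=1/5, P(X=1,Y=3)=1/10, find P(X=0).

P(X=0) = P(X=0,Y=0) + P(X=0,Y=1) + P(X=0,Y=2) + P(X=0,Y=3)
= 2/15 + 2/15 + 1/30 + 2/15
= 13/30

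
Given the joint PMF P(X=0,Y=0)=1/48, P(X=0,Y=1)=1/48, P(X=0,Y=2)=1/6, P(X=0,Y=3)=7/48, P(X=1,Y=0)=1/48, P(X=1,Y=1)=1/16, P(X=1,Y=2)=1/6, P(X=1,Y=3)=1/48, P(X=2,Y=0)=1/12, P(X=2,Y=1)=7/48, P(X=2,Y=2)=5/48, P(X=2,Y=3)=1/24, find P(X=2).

P(X=2) = P(X=2,Y=0) + P(X=2,Y=1) + P(X=2,Y=2) + P(X=2,Y=3)
= 1/12 + 7/48 + 5/48 + 1/24
= 3/8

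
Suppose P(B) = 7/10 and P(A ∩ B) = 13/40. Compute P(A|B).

P(A|B) = P(A ∩ B) / P(B)
= (13/40) / (7/10)
= 13/28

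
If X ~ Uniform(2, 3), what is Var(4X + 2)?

For X ~ Uniform(2, 3):
Var(X) = \frac{1}{12}
Var(4X + 2) = (4)² × Var(X) = 16 × \frac{1}{12} = \frac{4}{3}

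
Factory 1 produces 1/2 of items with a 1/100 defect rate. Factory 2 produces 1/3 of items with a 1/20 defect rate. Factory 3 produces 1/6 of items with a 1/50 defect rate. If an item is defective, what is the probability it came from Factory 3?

Using Bayes' theorem:
P(F1) = 1/2, P(D|F1) = 1/100
P(F2) = 1/3, P(D|F2) = 1/20
P(F3) = 1/6, P(D|F3) = 1/50
P(D) = P(D|F1)P(F1) + P(D|F2)P(F2) + P(D|F3)P(F3)
     = \frac{1}{40}
P(F3|D) = P(D|F3)P(F3) / P(D)
= \frac{2}{15}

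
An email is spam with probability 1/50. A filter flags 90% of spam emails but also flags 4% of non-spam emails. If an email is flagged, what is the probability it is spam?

Let D = the rare event, + = positive/flagged.
P(D) = 1/50
P(+|D) = 90/100 = 9/10
P(+|D') = 4/100 = 1/25
P(+) = P(+|D)P(D) + P(+|D')P(D')
     = \frac{9}{10} × \frac{1}{50} + \frac{1}{25} × \frac{49}{50}
     = \frac{143}{2500}
P(D|+) = P(+|D)P(D)/P(+) = \frac{45}{143}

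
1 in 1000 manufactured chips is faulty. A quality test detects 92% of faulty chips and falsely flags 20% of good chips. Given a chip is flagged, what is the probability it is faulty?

Let D = the rare event, + = positive/flagged.
P(D) = 1/1000
P(+|D) = 92/100 = 23/25
P(+|D') = 20/100 = 1/5
P(+) = P(+|D)P(D) + P(+|D')P(D')
     = \frac{23}{25} × \frac{1}{1000} + \frac{1}{5} × \frac{999}{1000}
     = \frac{2509}{12500}
P(D|+) = P(+|D)P(D)/P(+) = \frac{23}{5018}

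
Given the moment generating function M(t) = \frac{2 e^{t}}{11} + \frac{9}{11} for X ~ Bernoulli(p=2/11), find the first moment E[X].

To find E[X], compute M^(1)(0):
M^(1)(t) = \frac{2 e^{t}}{11}
M^(1)(0) = \frac{2}{11}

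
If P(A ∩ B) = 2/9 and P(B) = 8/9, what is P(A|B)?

P(A|B) = P(A ∩ B) / P(B)
= (2/9) / (8/9)
= 1/4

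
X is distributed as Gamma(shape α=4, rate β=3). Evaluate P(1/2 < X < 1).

P(1/2 < X < 1) = ∫_{1/2}^{1} f(x) dx
where f(x) = \frac{27 x^{3} e^{- 3 x}}{2}
= - \frac{13}{e^{3}} + \frac{67}{16 e^{\frac{3}{2}}}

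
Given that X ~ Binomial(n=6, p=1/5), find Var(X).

For X ~ Binomial(n=6, p=1/5):
Var(X) = \frac{24}{25}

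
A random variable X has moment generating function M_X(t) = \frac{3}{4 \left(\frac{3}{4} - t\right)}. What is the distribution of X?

The MGF M(t) = \frac{3}{4 \left(\frac{3}{4} - t\right)} is the standard form for the Exponential distribution.
Comparing with the known MGF formula identifies: Exponential(rate λ=3/4)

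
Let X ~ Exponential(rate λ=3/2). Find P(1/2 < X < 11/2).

P(1/2 < X < 11/2) = ∫_{1/2}^{11/2} f(x) dx
where f(x) = \frac{3 e^{- \frac{3 x}{2}}}{2}
= - \frac{1 - e^{\frac{15}{2}}}{e^{\frac{33}{4}}}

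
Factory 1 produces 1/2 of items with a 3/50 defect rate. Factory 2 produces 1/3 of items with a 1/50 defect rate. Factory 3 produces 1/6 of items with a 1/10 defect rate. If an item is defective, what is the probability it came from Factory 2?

Using Bayes' theorem:
P(F1) = 1/2, P(D|F1) = 3/50
P(F2) = 1/3, P(D|F2) = 1/50
P(F3) = 1/6, P(D|F3) = 1/10
P(D) = P(D|F1)P(F1) + P(D|F2)P(F2) + P(D|F3)P(F3)
     = \frac{4}{75}
P(F2|D) = P(D|F2)P(F2) / P(D)
= \frac{1}{8}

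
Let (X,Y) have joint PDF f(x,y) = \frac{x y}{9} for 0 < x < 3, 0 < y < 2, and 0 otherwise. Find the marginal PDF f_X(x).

f_X(x) = ∫_0^2 f(x,y) dy
= ∫_0^2 \frac{x y}{9} dy
= \frac{2 x}{9} for 0 < x < 3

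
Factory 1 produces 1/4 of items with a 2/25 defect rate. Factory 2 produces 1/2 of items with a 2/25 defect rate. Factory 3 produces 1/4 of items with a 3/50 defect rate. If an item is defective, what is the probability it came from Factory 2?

Using Bayes' theorem:
P(F1) = 1/4, P(D|F1) = 2/25
P(F2) = 1/2, P(D|F2) = 2/25
P(F3) = 1/4, P(D|F3) = 3/50
P(D) = P(D|F1)P(F1) + P(D|F2)P(F2) + P(D|F3)P(F3)
     = \frac{3}{40}
P(F2|D) = P(D|F2)P(F2) / P(D)
= \frac{8}{15}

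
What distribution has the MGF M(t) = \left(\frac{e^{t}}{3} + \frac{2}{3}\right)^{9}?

The MGF M(t) = \left(\frac{e^{t}}{3} + \frac{2}{3}\right)^{9} is the standard form for the Binomial distribution.
Comparing with the known MGF formula identifies: Binomial(n=9, p=1/3)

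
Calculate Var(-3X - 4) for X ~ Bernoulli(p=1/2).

For X ~ Bernoulli(p=1/2):
Var(X) = \frac{1}{4}
Var(-3X - 4) = (-3)² × Var(X) = 9 × \frac{1}{4} = \frac{9}{4}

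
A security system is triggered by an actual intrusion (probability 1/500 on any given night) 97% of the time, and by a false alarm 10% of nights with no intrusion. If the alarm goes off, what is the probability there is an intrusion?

Let D = the rare event, + = positive/flagged.
P(D) = 1/500
P(+|D) = 97/100
P(+|D') = 10/100 = 1/10
P(+) = P(+|D)P(D) + P(+|D')P(D')
     = \frac{97}{100} × \frac{1}{500} + \frac{1}{10} × \frac{499}{500}
     = \frac{5087}{50000}
P(D|+) = P(+|D)P(D)/P(+) = \frac{97}{5087}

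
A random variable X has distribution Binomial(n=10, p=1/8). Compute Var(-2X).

For X ~ Binomial(n=10, p=1/8):
Var(X) = \frac{35}{32}
Var(-2X) = (-2)² × Var(X) = 4 × \frac{35}{32} = \frac{35}{8}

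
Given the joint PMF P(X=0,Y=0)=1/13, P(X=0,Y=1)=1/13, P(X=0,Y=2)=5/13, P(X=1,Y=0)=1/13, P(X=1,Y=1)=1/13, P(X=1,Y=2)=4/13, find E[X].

First find marginal of X:
P(X=0) = 7/13
P(X=1) = 6/13
E[X] = 0 × 7/13 + 1 × 6/13 = 6/13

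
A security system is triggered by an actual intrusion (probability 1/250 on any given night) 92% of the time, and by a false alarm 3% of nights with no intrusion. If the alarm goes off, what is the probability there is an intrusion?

Let D = the rare event, + = positive/flagged.
P(D) = 1/250
P(+|D) = 92/100 = 23/25
P(+|D') = 3/100
P(+) = P(+|D)P(D) + P(+|D')P(D')
     = \frac{23}{25} × \frac{1}{250} + \frac{3}{100} × \frac{249}{250}
     = \frac{839}{25000}
P(D|+) = P(+|D)P(D)/P(+) = \frac{92}{839}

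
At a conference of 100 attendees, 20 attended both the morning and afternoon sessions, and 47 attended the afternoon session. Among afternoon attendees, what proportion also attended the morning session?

P(A ∩ B) = 20/100 = 1/5
P(B) = 47/100
P(A|B) = P(A ∩ B) / P(B) = (1/5) / (47/100) = 20/47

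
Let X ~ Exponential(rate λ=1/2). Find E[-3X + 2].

For X ~ Exponential(rate λ=1/2):
E[X] = 2
E[-3X + 2] = -3 × E[X] + 2 = -4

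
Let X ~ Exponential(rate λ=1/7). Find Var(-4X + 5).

For X ~ Exponential(rate λ=1/7):
Var(X) = 49
Var(-4X + 5) = (-4)² × Var(X) = 16 × 49 = 784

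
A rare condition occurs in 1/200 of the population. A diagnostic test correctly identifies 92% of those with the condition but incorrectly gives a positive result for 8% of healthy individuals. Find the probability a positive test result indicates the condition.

Let D = the rare event, + = positive/flagged.
P(D) = 1/200
P(+|D) = 92/100 = 23/25
P(+|D') = 8/100 = 2/25
P(+) = P(+|D)P(D) + P(+|D')P(D')
     = \frac{23}{25} × \frac{1}{200} + \frac{2}{25} × \frac{199}{200}
     = \frac{421}{5000}
P(D|+) = P(+|D)P(D)/P(+) = \frac{23}{421}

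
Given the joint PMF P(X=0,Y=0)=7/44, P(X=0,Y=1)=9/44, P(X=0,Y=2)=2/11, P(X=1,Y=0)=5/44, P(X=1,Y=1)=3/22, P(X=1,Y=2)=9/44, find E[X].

First find marginal of X:
P(X=0) = 6/11
P(X=1) = 5/11
E[X] = 0 × 6/11 + 1 × 5/11 = 5/11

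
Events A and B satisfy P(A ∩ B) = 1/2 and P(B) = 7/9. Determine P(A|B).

P(A|B) = P(A ∩ B) / P(B)
= (1/2) / (7/9)
= 9/14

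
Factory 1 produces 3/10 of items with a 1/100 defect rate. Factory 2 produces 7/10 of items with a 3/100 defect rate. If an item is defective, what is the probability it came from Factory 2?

Using Bayes' theorem:
P(F1) = 3/10, P(D|F1) = 1/100
P(F2) = 7/10, P(D|F2) = 3/100
P(D) = P(D|F1)P(F1) + P(D|F2)P(F2)
     = \frac{3}{125}
P(F2|D) = P(D|F2)P(F2) / P(D)
= \frac{7}{8}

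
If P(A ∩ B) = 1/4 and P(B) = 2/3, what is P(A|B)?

P(A|B) = P(A ∩ B) / P(B)
= (1/4) / (2/3)
= 3/8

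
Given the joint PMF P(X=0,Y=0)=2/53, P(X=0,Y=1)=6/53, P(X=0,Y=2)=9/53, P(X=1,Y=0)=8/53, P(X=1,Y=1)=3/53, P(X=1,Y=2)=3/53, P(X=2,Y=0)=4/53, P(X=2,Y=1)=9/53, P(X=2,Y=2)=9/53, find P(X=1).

P(X=1) = P(X=1,Y=0) + P(X=1,Y=1) + P(X=1,Y=2)
= 8/53 + 3/53 + 3/53
= 14/53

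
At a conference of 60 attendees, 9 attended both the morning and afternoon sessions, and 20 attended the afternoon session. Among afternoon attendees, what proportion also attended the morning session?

P(A ∩ B) = 9/60 = 3/20
P(B) = 20/60 = 1/3
P(A|B) = P(A ∩ B) / P(B) = (3/20) / (1/3) = 9/20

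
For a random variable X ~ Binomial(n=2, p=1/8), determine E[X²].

Using the identity E[X²] = Var(X) + (E[X])²:
E[X] = \frac{1}{4}
Var(X) = \frac{7}{32}
E[X²] = \frac{7}{32} + (\frac{1}{4})²
= \frac{9}{32}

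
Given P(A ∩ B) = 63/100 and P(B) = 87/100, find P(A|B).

P(A|B) = P(A ∩ B) / P(B)
= (63/100) / (87/100)
= 21/29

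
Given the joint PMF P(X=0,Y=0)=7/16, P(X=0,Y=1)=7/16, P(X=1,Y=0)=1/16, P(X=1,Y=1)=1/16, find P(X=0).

P(X=0) = P(X=0,Y=0) + P(X=0,Y=1)
= 7/16 + 7/16
= 7/8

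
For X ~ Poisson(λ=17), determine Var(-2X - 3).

For X ~ Poisson(λ=17):
Var(X) = 17
Var(-2X - 3) = (-2)² × Var(X) = 4 × 17 = 68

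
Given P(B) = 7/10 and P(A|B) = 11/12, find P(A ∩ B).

By definition, P(A|B) = P(A ∩ B) / P(B)
So P(A ∩ B) = P(A|B) × P(B)
= 11/12 × 7/10
= 77/120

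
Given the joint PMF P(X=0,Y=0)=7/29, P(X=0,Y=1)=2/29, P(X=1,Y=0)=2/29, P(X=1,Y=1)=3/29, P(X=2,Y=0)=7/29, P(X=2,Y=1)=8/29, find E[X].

First find marginal of X:
P(X=0) = 9/29
P(X=1) = 5/29
P(X=2) = 15/29
E[X] = 0 × 9/29 + 1 × 5/29 + 2 × 15/29 = 35/29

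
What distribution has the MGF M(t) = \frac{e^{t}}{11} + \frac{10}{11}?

The MGF M(t) = \frac{e^{t}}{11} + \frac{10}{11} is the standard form for the Bernoulli distribution.
Comparing with the known MGF formula identifies: Bernoulli(p=1/11)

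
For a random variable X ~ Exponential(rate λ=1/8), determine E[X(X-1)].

E[X(X-1)] = E[X² - X] = E[X²] - E[X]
E[X] = 8
E[X²] = Var(X) + (E[X])² = 64 + (8)² = 128
E[X(X-1)] = 128 - 8 = 120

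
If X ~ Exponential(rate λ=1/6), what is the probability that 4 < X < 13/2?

P(4 < X < 13/2) = ∫_{4}^{13/2} f(x) dx
where f(x) = \frac{e^{- \frac{x}{6}}}{6}
= - \frac{1}{e^{\frac{13}{12}}} + e^{- \frac{2}{3}}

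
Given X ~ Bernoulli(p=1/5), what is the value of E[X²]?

Using the identity E[X²] = Var(X) + (E[X])²:
E[X] = \frac{1}{5}
Var(X) = \frac{4}{25}
E[X²] = \frac{4}{25} + (\frac{1}{5})²
= \frac{1}{5}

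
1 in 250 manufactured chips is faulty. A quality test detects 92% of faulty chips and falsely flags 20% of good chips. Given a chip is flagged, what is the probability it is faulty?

Let D = the rare event, + = positive/flagged.
P(D) = 1/250
P(+|D) = 92/100 = 23/25
P(+|D') = 20/100 = 1/5
P(+) = P(+|D)P(D) + P(+|D')P(D')
     = \frac{23}{25} × \frac{1}{250} + \frac{1}{5} × \frac{249}{250}
     = \frac{634}{3125}
P(D|+) = P(+|D)P(D)/P(+) = \frac{23}{1268}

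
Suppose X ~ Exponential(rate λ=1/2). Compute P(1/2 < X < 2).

P(1/2 < X < 2) = ∫_{1/2}^{2} f(x) dx
where f(x) = \frac{e^{- \frac{x}{2}}}{2}
= - \frac{1}{e} + e^{- \frac{1}{4}}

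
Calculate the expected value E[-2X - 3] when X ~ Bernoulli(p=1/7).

For X ~ Bernoulli(p=1/7):
E[X] = \frac{1}{7}
E[-2X - 3] = -2 × E[X] - 3 = - \frac{23}{7}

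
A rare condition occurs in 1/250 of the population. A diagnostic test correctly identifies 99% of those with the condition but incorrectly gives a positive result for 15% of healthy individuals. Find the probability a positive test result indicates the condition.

Let D = the rare event, + = positive/flagged.
P(D) = 1/250
P(+|D) = 99/100
P(+|D') = 15/100 = 3/20
P(+) = P(+|D)P(D) + P(+|D')P(D')
     = \frac{99}{100} × \frac{1}{250} + \frac{3}{20} × \frac{249}{250}
     = \frac{1917}{12500}
P(D|+) = P(+|D)P(D)/P(+) = \frac{11}{426}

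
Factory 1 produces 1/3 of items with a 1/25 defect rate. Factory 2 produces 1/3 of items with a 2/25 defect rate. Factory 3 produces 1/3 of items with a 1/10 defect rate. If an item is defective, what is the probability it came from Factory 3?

Using Bayes' theorem:
P(F1) = 1/3, P(D|F1) = 1/25
P(F2) = 1/3, P(D|F2) = 2/25
P(F3) = 1/3, P(D|F3) = 1/10
P(D) = P(D|F1)P(F1) + P(D|F2)P(F2) + P(D|F3)P(F3)
     = \frac{11}{150}
P(F3|D) = P(D|F3)P(F3) / P(D)
= \frac{5}{11}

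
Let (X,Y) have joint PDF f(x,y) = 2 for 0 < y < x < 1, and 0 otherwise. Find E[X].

f_X(x) = ∫_0^x 2 dy = 2 x
E[X] = ∫_0^1 x × (2 x) dx = \frac{2}{3}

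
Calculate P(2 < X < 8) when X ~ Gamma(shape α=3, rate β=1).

P(2 < X < 8) = ∫_{2}^{8} f(x) dx
where f(x) = \frac{x^{2} e^{- x}}{2}
= \frac{-41 + 5 e^{6}}{e^{8}}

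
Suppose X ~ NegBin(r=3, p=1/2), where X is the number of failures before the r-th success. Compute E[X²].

Using the identity E[X²] = Var(X) + (E[X])²:
E[X] = 3
Var(X) = 6
E[X²] = 6 + (3)²
= 15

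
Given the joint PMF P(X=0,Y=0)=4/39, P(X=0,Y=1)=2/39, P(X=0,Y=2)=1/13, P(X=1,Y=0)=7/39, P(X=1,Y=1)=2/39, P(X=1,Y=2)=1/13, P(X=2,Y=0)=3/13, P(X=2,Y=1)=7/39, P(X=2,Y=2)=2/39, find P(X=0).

P(X=0) = P(X=0,Y=0) + P(X=0,Y=1) + P(X=0,Y=2)
= 4/39 + 2/39 + 1/13
= 3/13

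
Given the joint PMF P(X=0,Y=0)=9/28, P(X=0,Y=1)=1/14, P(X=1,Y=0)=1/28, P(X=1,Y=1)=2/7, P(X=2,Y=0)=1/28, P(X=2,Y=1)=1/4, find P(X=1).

P(X=1) = P(X=1,Y=0) + P(X=1,Y=1)
= 1/28 + 2/7
= 9/28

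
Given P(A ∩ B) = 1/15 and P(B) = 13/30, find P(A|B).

P(A|B) = P(A ∩ B) / P(B)
= (1/15) / (13/30)
= 2/13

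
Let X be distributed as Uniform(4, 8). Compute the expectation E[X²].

Using the identity E[X²] = Var(X) + (E[X])²:
E[X] = 6
Var(X) = \frac{4}{3}
E[X²] = \frac{4}{3} + (6)²
= \frac{112}{3}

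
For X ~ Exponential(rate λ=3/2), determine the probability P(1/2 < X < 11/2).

P(1/2 < X < 11/2) = ∫_{1/2}^{11/2} f(x) dx
where f(x) = \frac{3 e^{- \frac{3 x}{2}}}{2}
= - \frac{1 - e^{\frac{15}{2}}}{e^{\frac{33}{4}}}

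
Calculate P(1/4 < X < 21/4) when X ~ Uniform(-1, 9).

P(1/4 < X < 21/4) = ∫_{1/4}^{21/4} f(x) dx
where f(x) = \frac{1}{10}
= \frac{1}{2}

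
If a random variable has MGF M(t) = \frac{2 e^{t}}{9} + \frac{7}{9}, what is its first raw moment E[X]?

To find E[X], compute M^(1)(0):
M^(1)(t) = \frac{2 e^{t}}{9}
M^(1)(0) = \frac{2}{9}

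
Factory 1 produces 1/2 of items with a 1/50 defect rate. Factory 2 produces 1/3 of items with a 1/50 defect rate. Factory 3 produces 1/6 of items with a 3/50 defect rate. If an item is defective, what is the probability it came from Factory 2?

Using Bayes' theorem:
P(F1) = 1/2, P(D|F1) = 1/50
P(F2) = 1/3, P(D|F2) = 1/50
P(F3) = 1/6, P(D|F3) = 3/50
P(D) = P(D|F1)P(F1) + P(D|F2)P(F2) + P(D|F3)P(F3)
     = \frac{2}{75}
P(F2|D) = P(D|F2)P(F2) / P(D)
= \frac{1}{4}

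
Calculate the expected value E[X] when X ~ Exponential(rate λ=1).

For X ~ Exponential(rate λ=1), the expected value is:
E[X] = 1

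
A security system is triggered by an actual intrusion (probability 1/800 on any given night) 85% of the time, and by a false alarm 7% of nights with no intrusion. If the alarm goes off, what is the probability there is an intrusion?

Let D = the rare event, + = positive/flagged.
P(D) = 1/800
P(+|D) = 85/100 = 17/20
P(+|D') = 7/100
P(+) = P(+|D)P(D) + P(+|D')P(D')
     = \frac{17}{20} × \frac{1}{800} + \frac{7}{100} × \frac{799}{800}
     = \frac{2839}{40000}
P(D|+) = P(+|D)P(D)/P(+) = \frac{5}{334}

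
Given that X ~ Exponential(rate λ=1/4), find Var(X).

For X ~ Exponential(rate λ=1/4):
Var(X) = 16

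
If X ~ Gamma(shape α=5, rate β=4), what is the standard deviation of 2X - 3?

For X ~ Gamma(shape α=5, rate β=4):
Var(X) = \frac{5}{16}
SD(X) = √(Var(X)) = √(\frac{5}{16}) = \frac{\sqrt{5}}{4}
SD(2X - 3) = |2| × SD(X) = 2 × \frac{\sqrt{5}}{4} = \frac{\sqrt{5}}{2}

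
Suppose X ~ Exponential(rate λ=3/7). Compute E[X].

For X ~ Exponential(rate λ=3/7), the expected value is:
E[X] = \frac{7}{3}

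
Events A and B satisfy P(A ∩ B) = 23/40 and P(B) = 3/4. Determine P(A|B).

P(A|B) = P(A ∩ B) / P(B)
= (23/40) / (3/4)
= 23/30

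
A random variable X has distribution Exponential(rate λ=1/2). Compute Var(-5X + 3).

For X ~ Exponential(rate λ=1/2):
Var(X) = 4
Var(-5X + 3) = (-5)² × Var(X) = 25 × 4 = 100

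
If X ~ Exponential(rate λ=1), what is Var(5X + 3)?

For X ~ Exponential(rate λ=1):
Var(X) = 1
Var(5X + 3) = (5)² × Var(X) = 25 × 1 = 25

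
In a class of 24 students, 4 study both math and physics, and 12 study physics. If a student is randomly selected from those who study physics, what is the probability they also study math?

P(A ∩ B) = 4/24 = 1/6
P(B) = 12/24 = 1/2
P(A|B) = P(A ∩ B) / P(B) = (1/6) / (1/2) = 1/3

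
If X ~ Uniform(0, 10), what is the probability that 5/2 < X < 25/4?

P(5/2 < X < 25/4) = ∫_{5/2}^{25/4} f(x) dx
where f(x) = \frac{1}{10}
= \frac{3}{8}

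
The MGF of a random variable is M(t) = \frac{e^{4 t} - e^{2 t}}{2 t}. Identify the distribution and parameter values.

The MGF M(t) = \frac{e^{4 t} - e^{2 t}}{2 t} is the standard form for the Uniform distribution.
Comparing with the known MGF formula identifies: Uniform(2, 4)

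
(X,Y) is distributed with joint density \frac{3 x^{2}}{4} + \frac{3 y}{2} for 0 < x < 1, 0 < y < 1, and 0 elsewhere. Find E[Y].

E[Y] = ∫_0^1 ∫_0^1 y × f(x,y) dx dy
= \frac{5}{8}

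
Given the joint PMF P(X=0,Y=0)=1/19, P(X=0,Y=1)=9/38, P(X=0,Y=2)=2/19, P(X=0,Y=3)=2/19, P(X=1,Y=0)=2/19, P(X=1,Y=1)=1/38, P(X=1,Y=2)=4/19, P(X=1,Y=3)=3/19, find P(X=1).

P(X=1) = P(X=1,Y=0) + P(X=1,Y=1) + P(X=1,Y=2) + P(X=1,Y=3)
= 2/19 + 1/38 + 4/19 + 3/19
= 1/2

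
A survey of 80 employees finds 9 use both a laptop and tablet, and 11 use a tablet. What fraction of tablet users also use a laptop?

P(A ∩ B) = 9/80
P(B) = 11/80
P(A|B) = P(A ∩ B) / P(B) = (9/80) / (11/80) = 9/11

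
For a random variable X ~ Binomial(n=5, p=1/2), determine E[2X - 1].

For X ~ Binomial(n=5, p=1/2):
E[X] = \frac{5}{2}
E[2X - 1] = 2 × E[X] - 1 = 4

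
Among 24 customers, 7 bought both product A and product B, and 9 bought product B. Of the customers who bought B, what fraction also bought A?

P(A ∩ B) = 7/24
P(B) = 9/24 = 3/8
P(A|B) = P(A ∩ B) / P(B) = (7/24) / (3/8) = 7/9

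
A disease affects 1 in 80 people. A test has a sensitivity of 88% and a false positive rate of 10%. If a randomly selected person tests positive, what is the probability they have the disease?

Let D = the rare event, + = positive/flagged.
P(D) = 1/80
P(+|D) = 88/100 = 22/25
P(+|D') = 10/100 = 1/10
P(+) = P(+|D)P(D) + P(+|D')P(D')
     = \frac{22}{25} × \frac{1}{80} + \frac{1}{10} × \frac{79}{80}
     = \frac{439}{4000}
P(D|+) = P(+|D)P(D)/P(+) = \frac{44}{439}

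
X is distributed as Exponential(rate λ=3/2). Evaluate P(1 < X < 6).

P(1 < X < 6) = ∫_{1}^{6} f(x) dx
where f(x) = \frac{3 e^{- \frac{3 x}{2}}}{2}
= - \frac{1}{e^{9}} + e^{- \frac{3}{2}}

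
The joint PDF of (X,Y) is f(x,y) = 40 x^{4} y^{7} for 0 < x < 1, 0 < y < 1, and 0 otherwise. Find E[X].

E[X] = ∫_0^1 ∫_0^1 x × f(x,y) dy dx
= ∫_0^1 ∫_0^1 x × (40 x^{4} y^{7}) dy dx
= \frac{5}{6}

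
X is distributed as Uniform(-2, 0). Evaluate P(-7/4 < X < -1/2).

P(-7/4 < X < -1/2) = ∫_{-7/4}^{-1/2} f(x) dx
where f(x) = \frac{1}{2}
= \frac{5}{8}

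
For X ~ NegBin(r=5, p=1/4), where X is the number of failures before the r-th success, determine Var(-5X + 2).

For X ~ NegBin(r=5, p=1/4), where X is the number of failures before the r-th success:
Var(X) = 60
Var(-5X + 2) = (-5)² × Var(X) = 25 × 60 = 1500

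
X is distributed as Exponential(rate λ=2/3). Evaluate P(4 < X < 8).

P(4 < X < 8) = ∫_{4}^{8} f(x) dx
where f(x) = \frac{2 e^{- \frac{2 x}{3}}}{3}
= - \frac{1 - e^{\frac{8}{3}}}{e^{\frac{16}{3}}}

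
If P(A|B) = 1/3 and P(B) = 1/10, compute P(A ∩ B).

By definition, P(A|B) = P(A ∩ B) / P(B)
So P(A ∩ B) = P(A|B) × P(B)
= 1/3 × 1/10
= 1/30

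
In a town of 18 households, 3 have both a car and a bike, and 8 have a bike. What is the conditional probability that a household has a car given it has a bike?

P(A ∩ B) = 3/18 = 1/6
P(B) = 8/18 = 4/9
P(A|B) = P(A ∩ B) / P(B) = (1/6) / (4/9) = 3/8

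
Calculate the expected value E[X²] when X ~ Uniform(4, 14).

Using the identity E[X²] = Var(X) + (E[X])²:
E[X] = 9
Var(X) = \frac{25}{3}
E[X²] = \frac{25}{3} + (9)²
= \frac{268}{3}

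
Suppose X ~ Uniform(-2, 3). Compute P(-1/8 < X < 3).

P(-1/8 < X < 3) = ∫_{-1/8}^{3} f(x) dx
where f(x) = \frac{1}{5}
= \frac{5}{8}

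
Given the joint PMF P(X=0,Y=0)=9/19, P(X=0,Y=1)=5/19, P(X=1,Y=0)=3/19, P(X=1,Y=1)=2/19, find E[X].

First find marginal of X:
P(X=0) = 14/19
P(X=1) = 5/19
E[X] = 0 × 14/19 + 1 × 5/19 = 5/19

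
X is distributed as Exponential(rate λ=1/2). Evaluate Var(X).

For X ~ Exponential(rate λ=1/2):
Var(X) = 4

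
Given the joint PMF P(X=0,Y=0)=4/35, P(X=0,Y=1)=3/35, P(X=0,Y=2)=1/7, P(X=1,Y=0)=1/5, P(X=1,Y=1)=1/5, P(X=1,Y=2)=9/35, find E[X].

First find marginal of X:
P(X=0) = 12/35
P(X=1) = 23/35
E[X] = 0 × 12/35 + 1 × 23/35 = 23/35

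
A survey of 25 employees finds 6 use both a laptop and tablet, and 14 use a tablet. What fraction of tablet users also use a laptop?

P(A ∩ B) = 6/25
P(B) = 14/25
P(A|B) = P(A ∩ B) / P(B) = (6/25) / (14/25) = 3/7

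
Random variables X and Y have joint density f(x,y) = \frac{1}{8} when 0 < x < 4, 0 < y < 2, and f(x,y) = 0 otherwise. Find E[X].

f_X(x) = ∫_0^2 \frac{1}{8} dy = \frac{1}{4}
E[X] = ∫_0^4 x × (\frac{1}{4}) dx = 2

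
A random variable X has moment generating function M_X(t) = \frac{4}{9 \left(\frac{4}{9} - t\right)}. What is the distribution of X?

The MGF M(t) = \frac{4}{9 \left(\frac{4}{9} - t\right)} is the standard form for the Exponential distribution.
Comparing with the known MGF formula identifies: Exponential(rate λ=4/9)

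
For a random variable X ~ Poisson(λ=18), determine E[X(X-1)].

E[X(X-1)] = E[X² - X] = E[X²] - E[X]
E[X] = 18
E[X²] = Var(X) + (E[X])² = 18 + (18)² = 342
E[X(X-1)] = 342 - 18 = 324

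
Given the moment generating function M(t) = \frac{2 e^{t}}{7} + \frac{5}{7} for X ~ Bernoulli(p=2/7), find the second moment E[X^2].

To find E[X^2], compute M^(2)(0):
M^(1)(t) = \frac{2 e^{t}}{7}
M^(2)(t) = \frac{2 e^{t}}{7}
M^(2)(0) = \frac{2}{7}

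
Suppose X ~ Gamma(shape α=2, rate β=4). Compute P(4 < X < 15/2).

P(4 < X < 15/2) = ∫_{4}^{15/2} f(x) dx
where f(x) = 16 x e^{- 4 x}
= \frac{-31 + 17 e^{14}}{e^{30}}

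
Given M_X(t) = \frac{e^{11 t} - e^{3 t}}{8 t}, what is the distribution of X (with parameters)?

The MGF M(t) = \frac{e^{11 t} - e^{3 t}}{8 t} is the standard form for the Uniform distribution.
Comparing with the known MGF formula identifies: Uniform(3, 11)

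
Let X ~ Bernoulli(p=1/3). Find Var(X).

For X ~ Bernoulli(p=1/3):
Var(X) = \frac{2}{9}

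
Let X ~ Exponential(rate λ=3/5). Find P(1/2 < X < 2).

P(1/2 < X < 2) = ∫_{1/2}^{2} f(x) dx
where f(x) = \frac{3 e^{- \frac{3 x}{5}}}{5}
= - \frac{1}{e^{\frac{6}{5}}} + e^{- \frac{3}{10}}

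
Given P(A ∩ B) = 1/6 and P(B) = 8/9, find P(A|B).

P(A|B) = P(A ∩ B) / P(B)
= (1/6) / (8/9)
= 3/16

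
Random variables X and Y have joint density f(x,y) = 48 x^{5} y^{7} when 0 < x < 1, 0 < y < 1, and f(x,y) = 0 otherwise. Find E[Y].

E[Y] = ∫_0^1 ∫_0^1 y × f(x,y) dx dy
= \frac{8}{9}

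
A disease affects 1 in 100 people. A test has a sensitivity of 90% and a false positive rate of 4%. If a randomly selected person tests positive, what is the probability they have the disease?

Let D = the rare event, + = positive/flagged.
P(D) = 1/100
P(+|D) = 90/100 = 9/10
P(+|D') = 4/100 = 1/25
P(+) = P(+|D)P(D) + P(+|D')P(D')
     = \frac{9}{10} × \frac{1}{100} + \frac{1}{25} × \frac{99}{100}
     = \frac{243}{5000}
P(D|+) = P(+|D)P(D)/P(+) = \frac{5}{27}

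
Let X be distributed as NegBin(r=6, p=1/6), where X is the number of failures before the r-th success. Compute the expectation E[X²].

Using the identity E[X²] = Var(X) + (E[X])²:
E[X] = 30
Var(X) = 180
E[X²] = 180 + (30)²
= 1080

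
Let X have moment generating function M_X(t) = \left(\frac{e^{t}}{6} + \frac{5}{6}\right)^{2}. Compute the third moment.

To find E[X^3], compute M^(3)(0):
M^(1)(t) = \frac{\left(\frac{e^{t}}{6} + \frac{5}{6}\right) e^{t}}{3}
M^(2)(t) = \frac{\left(\frac{e^{t}}{6} + \frac{5}{6}\right) e^{t}}{3} + \frac{e^{2 t}}{18}
M^(3)(t) = \frac{\left(\frac{e^{t}}{6} + \frac{5}{6}\right) e^{t}}{3} + \frac{e^{2 t}}{6}
M^(3)(0) = \frac{1}{2}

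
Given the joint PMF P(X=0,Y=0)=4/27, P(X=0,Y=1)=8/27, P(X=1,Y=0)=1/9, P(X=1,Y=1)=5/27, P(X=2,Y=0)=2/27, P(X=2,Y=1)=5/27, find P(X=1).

P(X=1) = P(X=1,Y=0) + P(X=1,Y=1)
= 1/9 + 5/27
= 8/27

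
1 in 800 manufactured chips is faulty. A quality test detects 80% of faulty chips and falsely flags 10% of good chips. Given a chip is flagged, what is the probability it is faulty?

Let D = the rare event, + = positive/flagged.
P(D) = 1/800
P(+|D) = 80/100 = 4/5
P(+|D') = 10/100 = 1/10
P(+) = P(+|D)P(D) + P(+|D')P(D')
     = \frac{4}{5} × \frac{1}{800} + \frac{1}{10} × \frac{799}{800}
     = \frac{807}{8000}
P(D|+) = P(+|D)P(D)/P(+) = \frac{8}{807}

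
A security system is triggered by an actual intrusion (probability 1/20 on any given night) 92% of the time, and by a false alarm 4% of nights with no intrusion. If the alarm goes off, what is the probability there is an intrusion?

Let D = the rare event, + = positive/flagged.
P(D) = 1/20
P(+|D) = 92/100 = 23/25
P(+|D') = 4/100 = 1/25
P(+) = P(+|D)P(D) + P(+|D')P(D')
     = \frac{23}{25} × \frac{1}{20} + \frac{1}{25} × \frac{19}{20}
     = \frac{21}{250}
P(D|+) = P(+|D)P(D)/P(+) = \frac{23}{42}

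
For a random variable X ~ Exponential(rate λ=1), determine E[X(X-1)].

E[X(X-1)] = E[X² - X] = E[X²] - E[X]
E[X] = 1
E[X²] = Var(X) + (E[X])² = 1 + (1)² = 2
E[X(X-1)] = 2 - 1 = 1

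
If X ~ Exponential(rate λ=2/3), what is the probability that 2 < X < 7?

P(2 < X < 7) = ∫_{2}^{7} f(x) dx
where f(x) = \frac{2 e^{- \frac{2 x}{3}}}{3}
= - \frac{1 - e^{\frac{10}{3}}}{e^{\frac{14}{3}}}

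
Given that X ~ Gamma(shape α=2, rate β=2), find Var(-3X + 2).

For X ~ Gamma(shape α=2, rate β=2):
Var(X) = \frac{1}{2}
Var(-3X + 2) = (-3)² × Var(X) = 9 × \frac{1}{2} = \frac{9}{2}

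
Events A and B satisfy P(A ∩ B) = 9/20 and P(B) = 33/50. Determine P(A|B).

P(A|B) = P(A ∩ B) / P(B)
= (9/20) / (33/50)
= 15/22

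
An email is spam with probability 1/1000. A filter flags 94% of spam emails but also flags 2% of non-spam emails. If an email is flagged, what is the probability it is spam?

Let D = the rare event, + = positive/flagged.
P(D) = 1/1000
P(+|D) = 94/100 = 47/50
P(+|D') = 2/100 = 1/50
P(+) = P(+|D)P(D) + P(+|D')P(D')
     = \frac{47}{50} × \frac{1}{1000} + \frac{1}{50} × \frac{999}{1000}
     = \frac{523}{25000}
P(D|+) = P(+|D)P(D)/P(+) = \frac{47}{1046}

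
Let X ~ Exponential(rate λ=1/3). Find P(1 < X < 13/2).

P(1 < X < 13/2) = ∫_{1}^{13/2} f(x) dx
where f(x) = \frac{e^{- \frac{x}{3}}}{3}
= - \frac{1}{e^{\frac{13}{6}}} + e^{- \frac{1}{3}}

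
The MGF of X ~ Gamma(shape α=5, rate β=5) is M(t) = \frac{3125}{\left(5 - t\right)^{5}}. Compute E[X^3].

To find E[X^3], compute M^(3)(0):
M^(1)(t) = \frac{15625}{\left(5 - t\right)^{6}}
M^(2)(t) = \frac{93750}{\left(5 - t\right)^{7}}
M^(3)(t) = \frac{656250}{\left(5 - t\right)^{8}}
M^(3)(0) = \frac{42}{25}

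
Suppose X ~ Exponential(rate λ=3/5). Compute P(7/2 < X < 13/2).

P(7/2 < X < 13/2) = ∫_{7/2}^{13/2} f(x) dx
where f(x) = \frac{3 e^{- \frac{3 x}{5}}}{5}
= - \frac{1 - e^{\frac{9}{5}}}{e^{\frac{39}{10}}}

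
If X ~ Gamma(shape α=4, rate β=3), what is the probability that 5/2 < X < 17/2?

P(5/2 < X < 17/2) = ∫_{5/2}^{17/2} f(x) dx
where f(x) = \frac{27 x^{3} e^{- 3 x}}{2}
= \frac{-49843 + 1711 e^{18}}{16 e^{\frac{51}{2}}}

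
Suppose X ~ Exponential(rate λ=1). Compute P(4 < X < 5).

P(4 < X < 5) = ∫_{4}^{5} f(x) dx
where f(x) = e^{- x}
= - \frac{1 - e}{e^{5}}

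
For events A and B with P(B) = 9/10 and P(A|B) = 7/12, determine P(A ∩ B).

By definition, P(A|B) = P(A ∩ B) / P(B)
So P(A ∩ B) = P(A|B) × P(B)
= 7/12 × 9/10
= 21/40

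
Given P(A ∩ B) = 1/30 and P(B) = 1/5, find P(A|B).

P(A|B) = P(A ∩ B) / P(B)
= (1/30) / (1/5)
= 1/6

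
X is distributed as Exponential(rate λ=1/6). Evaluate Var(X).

For X ~ Exponential(rate λ=1/6):
Var(X) = 36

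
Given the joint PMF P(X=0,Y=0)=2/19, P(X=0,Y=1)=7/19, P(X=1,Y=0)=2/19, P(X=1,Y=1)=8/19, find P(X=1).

P(X=1) = P(X=1,Y=0) + P(X=1,Y=1)
= 2/19 + 8/19
= 10/19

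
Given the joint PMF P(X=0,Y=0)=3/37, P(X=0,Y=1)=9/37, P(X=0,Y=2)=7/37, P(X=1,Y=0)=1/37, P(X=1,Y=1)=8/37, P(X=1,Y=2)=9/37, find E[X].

First find marginal of X:
P(X=0) = 19/37
P(X=1) = 18/37
E[X] = 0 × 19/37 + 1 × 18/37 = 18/37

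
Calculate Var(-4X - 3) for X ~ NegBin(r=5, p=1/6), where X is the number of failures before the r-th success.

For X ~ NegBin(r=5, p=1/6), where X is the number of failures before the r-th success:
Var(X) = 150
Var(-4X - 3) = (-4)² × Var(X) = 16 × 150 = 2400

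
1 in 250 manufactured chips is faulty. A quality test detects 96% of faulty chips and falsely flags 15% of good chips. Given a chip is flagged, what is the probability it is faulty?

Let D = the rare event, + = positive/flagged.
P(D) = 1/250
P(+|D) = 96/100 = 24/25
P(+|D') = 15/100 = 3/20
P(+) = P(+|D)P(D) + P(+|D')P(D')
     = \frac{24}{25} × \frac{1}{250} + \frac{3}{20} × \frac{249}{250}
     = \frac{3831}{25000}
P(D|+) = P(+|D)P(D)/P(+) = \frac{32}{1277}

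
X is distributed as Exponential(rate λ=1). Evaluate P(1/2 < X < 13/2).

P(1/2 < X < 13/2) = ∫_{1/2}^{13/2} f(x) dx
where f(x) = e^{- x}
= - \frac{1 - e^{6}}{e^{\frac{13}{2}}}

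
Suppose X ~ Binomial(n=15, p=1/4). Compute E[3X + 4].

For X ~ Binomial(n=15, p=1/4):
E[X] = \frac{15}{4}
E[3X + 4] = 3 × E[X] + 4 = \frac{61}{4}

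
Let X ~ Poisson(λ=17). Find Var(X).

For X ~ Poisson(λ=17):
Var(X) = 17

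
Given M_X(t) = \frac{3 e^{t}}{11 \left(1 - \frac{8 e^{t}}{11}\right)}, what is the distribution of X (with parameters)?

The MGF M(t) = \frac{3 e^{t}}{11 \left(1 - \frac{8 e^{t}}{11}\right)} is the standard form for the Geometric distribution.
Comparing with the known MGF formula identifies: Geometric(p=3/11), X = trial number of first success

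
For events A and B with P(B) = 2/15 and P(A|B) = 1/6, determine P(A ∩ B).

By definition, P(A|B) = P(A ∩ B) / P(B)
So P(A ∩ B) = P(A|B) × P(B)
= 1/6 × 2/15
= 1/45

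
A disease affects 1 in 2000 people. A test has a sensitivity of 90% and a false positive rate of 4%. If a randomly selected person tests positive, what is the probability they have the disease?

Let D = the rare event, + = positive/flagged.
P(D) = 1/2000
P(+|D) = 90/100 = 9/10
P(+|D') = 4/100 = 1/25
P(+) = P(+|D)P(D) + P(+|D')P(D')
     = \frac{9}{10} × \frac{1}{2000} + \frac{1}{25} × \frac{1999}{2000}
     = \frac{4043}{100000}
P(D|+) = P(+|D)P(D)/P(+) = \frac{45}{4043}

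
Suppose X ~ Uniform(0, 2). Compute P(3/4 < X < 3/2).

P(3/4 < X < 3/2) = ∫_{3/4}^{3/2} f(x) dx
where f(x) = \frac{1}{2}
= \frac{3}{8}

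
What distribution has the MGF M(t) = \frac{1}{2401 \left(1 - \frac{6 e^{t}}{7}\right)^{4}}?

The MGF M(t) = \frac{1}{2401 \left(1 - \frac{6 e^{t}}{7}\right)^{4}} is the standard form for the NegativeBinomial distribution.
Comparing with the known MGF formula identifies: NegBin(r=4, p=1/7), X = failures before r-th success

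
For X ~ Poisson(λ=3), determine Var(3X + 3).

For X ~ Poisson(λ=3):
Var(X) = 3
Var(3X + 3) = (3)² × Var(X) = 9 × 3 = 27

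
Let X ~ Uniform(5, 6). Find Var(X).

For X ~ Uniform(5, 6):
Var(X) = \frac{1}{12}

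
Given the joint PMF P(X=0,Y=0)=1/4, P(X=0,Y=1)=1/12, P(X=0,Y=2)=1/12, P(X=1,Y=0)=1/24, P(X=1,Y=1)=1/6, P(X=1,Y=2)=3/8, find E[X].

First find marginal of X:
P(X=0) = 5/12
P(X=1) = 7/12
E[X] = 0 × 5/12 + 1 × 7/12 = 7/12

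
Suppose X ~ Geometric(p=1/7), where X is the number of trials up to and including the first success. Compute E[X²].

Using the identity E[X²] = Var(X) + (E[X])²:
E[X] = 7
Var(X) = 42
E[X²] = 42 + (7)²
= 91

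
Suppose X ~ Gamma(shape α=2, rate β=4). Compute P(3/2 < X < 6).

P(3/2 < X < 6) = ∫_{3/2}^{6} f(x) dx
where f(x) = 16 x e^{- 4 x}
= \frac{-25 + 7 e^{18}}{e^{24}}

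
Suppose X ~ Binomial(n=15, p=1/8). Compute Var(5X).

For X ~ Binomial(n=15, p=1/8):
Var(X) = \frac{105}{64}
Var(5X) = (5)² × Var(X) = 25 × \frac{105}{64} = \frac{2625}{64}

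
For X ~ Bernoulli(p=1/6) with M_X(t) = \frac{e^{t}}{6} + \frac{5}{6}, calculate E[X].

To find E[X], compute M^(1)(0):
M^(1)(t) = \frac{e^{t}}{6}
M^(1)(0) = \frac{1}{6}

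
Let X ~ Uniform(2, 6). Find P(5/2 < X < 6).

P(5/2 < X < 6) = ∫_{5/2}^{6} f(x) dx
where f(x) = \frac{1}{4}
= \frac{7}{8}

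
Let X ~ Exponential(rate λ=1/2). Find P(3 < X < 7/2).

P(3 < X < 7/2) = ∫_{3}^{7/2} f(x) dx
where f(x) = \frac{e^{- \frac{x}{2}}}{2}
= - \frac{1}{e^{\frac{7}{4}}} + e^{- \frac{3}{2}}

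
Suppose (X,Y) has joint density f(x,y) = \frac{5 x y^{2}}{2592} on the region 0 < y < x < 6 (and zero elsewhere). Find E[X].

f_X(x) = ∫_0^x \frac{5 x y^{2}}{2592} dy = \frac{5 x^{4}}{7776}
E[X] = ∫_0^6 x × (\frac{5 x^{4}}{7776}) dx = 5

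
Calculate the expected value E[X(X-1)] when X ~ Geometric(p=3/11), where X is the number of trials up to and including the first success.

E[X(X-1)] = E[X² - X] = E[X²] - E[X]
E[X] = \frac{11}{3}
E[X²] = Var(X) + (E[X])² = \frac{88}{9} + (\frac{11}{3})² = \frac{209}{9}
E[X(X-1)] = \frac{209}{9} - \frac{11}{3} = \frac{176}{9}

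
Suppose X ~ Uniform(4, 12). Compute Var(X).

For X ~ Uniform(4, 12):
Var(X) = \frac{16}{3}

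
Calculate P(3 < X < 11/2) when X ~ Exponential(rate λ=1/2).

P(3 < X < 11/2) = ∫_{3}^{11/2} f(x) dx
where f(x) = \frac{e^{- \frac{x}{2}}}{2}
= - \frac{1}{e^{\frac{11}{4}}} + e^{- \frac{3}{2}}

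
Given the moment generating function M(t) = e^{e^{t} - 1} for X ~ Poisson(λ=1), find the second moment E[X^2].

To find E[X^2], compute M^(2)(0):
M^(1)(t) = e^{t} e^{e^{t} - 1}
M^(2)(t) = e^{2 t} e^{e^{t} - 1} + e^{t} e^{e^{t} - 1}
M^(2)(0) = 2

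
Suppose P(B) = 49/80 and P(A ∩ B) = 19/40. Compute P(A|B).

P(A|B) = P(A ∩ B) / P(B)
= (19/40) / (49/80)
= 38/49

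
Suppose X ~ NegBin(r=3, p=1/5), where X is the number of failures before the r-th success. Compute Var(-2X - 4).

For X ~ NegBin(r=3, p=1/5), where X is the number of failures before the r-th success:
Var(X) = 60
Var(-2X - 4) = (-2)² × Var(X) = 4 × 60 = 240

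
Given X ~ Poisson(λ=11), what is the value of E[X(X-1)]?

E[X(X-1)] = E[X² - X] = E[X²] - E[X]
E[X] = 11
E[X²] = Var(X) + (E[X])² = 11 + (11)² = 132
E[X(X-1)] = 132 - 11 = 121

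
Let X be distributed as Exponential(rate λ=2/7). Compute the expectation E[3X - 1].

For X ~ Exponential(rate λ=2/7):
E[X] = \frac{7}{2}
E[3X - 1] = 3 × E[X] - 1 = \frac{19}{2}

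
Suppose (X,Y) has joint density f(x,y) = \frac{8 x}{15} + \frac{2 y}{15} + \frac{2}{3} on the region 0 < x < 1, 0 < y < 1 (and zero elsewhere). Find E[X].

E[X] = ∫_0^1 ∫_0^1 x × f(x,y) dy dx
= ∫_0^1 ∫_0^1 x × (\frac{8 x}{15} + \frac{2 y}{15} + \frac{2}{3}) dy dx
= \frac{49}{90}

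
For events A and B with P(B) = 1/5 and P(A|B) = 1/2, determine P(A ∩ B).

By definition, P(A|B) = P(A ∩ B) / P(B)
So P(A ∩ B) = P(A|B) × P(B)
= 1/2 × 1/5
= 1/10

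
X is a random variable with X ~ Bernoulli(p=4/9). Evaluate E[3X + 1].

For X ~ Bernoulli(p=4/9):
E[X] = \frac{4}{9}
E[3X + 1] = 3 × E[X] + 1 = \frac{7}{3}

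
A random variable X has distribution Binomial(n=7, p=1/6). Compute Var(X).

For X ~ Binomial(n=7, p=1/6):
Var(X) = \frac{35}{36}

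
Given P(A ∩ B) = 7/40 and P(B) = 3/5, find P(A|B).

P(A|B) = P(A ∩ B) / P(B)
= (7/40) / (3/5)
= 7/24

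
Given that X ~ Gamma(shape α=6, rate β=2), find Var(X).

For X ~ Gamma(shape α=6, rate β=2):
Var(X) = \frac{3}{2}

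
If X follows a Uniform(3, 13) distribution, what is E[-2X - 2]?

For X ~ Uniform(3, 13):
E[X] = 8
E[-2X - 2] = -2 × E[X] - 2 = -18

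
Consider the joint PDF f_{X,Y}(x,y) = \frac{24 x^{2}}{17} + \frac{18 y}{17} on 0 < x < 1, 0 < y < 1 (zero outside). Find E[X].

E[X] = ∫_0^1 ∫_0^1 x × f(x,y) dy dx
= ∫_0^1 ∫_0^1 x × (\frac{24 x^{2}}{17} + \frac{18 y}{17}) dy dx
= \frac{21}{34}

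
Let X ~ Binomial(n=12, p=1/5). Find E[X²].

Using the identity E[X²] = Var(X) + (E[X])²:
E[X] = \frac{12}{5}
Var(X) = \frac{48}{25}
E[X²] = \frac{48}{25} + (\frac{12}{5})²
= \frac{192}{25}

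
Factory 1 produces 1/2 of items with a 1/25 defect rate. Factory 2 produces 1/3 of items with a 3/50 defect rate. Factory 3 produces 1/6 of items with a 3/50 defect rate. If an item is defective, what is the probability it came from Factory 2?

Using Bayes' theorem:
P(F1) = 1/2, P(D|F1) = 1/25
P(F2) = 1/3, P(D|F2) = 3/50
P(F3) = 1/6, P(D|F3) = 3/50
P(D) = P(D|F1)P(F1) + P(D|F2)P(F2) + P(D|F3)P(F3)
     = \frac{1}{20}
P(F2|D) = P(D|F2)P(F2) / P(D)
= \frac{2}{5}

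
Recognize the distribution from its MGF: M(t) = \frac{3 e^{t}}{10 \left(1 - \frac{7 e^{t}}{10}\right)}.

The MGF M(t) = \frac{3 e^{t}}{10 \left(1 - \frac{7 e^{t}}{10}\right)} is the standard form for the Geometric distribution.
Comparing with the known MGF formula identifies: Geometric(p=3/10), X = trial number of first success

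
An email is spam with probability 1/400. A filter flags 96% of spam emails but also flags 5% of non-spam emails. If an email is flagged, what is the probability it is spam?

Let D = the rare event, + = positive/flagged.
P(D) = 1/400
P(+|D) = 96/100 = 24/25
P(+|D') = 5/100 = 1/20
P(+) = P(+|D)P(D) + P(+|D')P(D')
     = \frac{24}{25} × \frac{1}{400} + \frac{1}{20} × \frac{399}{400}
     = \frac{2091}{40000}
P(D|+) = P(+|D)P(D)/P(+) = \frac{32}{697}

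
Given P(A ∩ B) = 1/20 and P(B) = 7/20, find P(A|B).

P(A|B) = P(A ∩ B) / P(B)
= (1/20) / (7/20)
= 1/7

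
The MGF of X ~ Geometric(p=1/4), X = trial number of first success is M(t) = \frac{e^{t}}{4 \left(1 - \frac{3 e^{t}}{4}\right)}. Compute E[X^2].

To find E[X^2], compute M^(2)(0):
M^(1)(t) = \frac{e^{t}}{4 \left(1 - \frac{3 e^{t}}{4}\right)} + \frac{3 e^{2 t}}{16 \left(1 - \frac{3 e^{t}}{4}\right)^{2}}
M^(2)(t) = \frac{e^{t}}{4 \left(1 - \frac{3 e^{t}}{4}\right)} + \frac{9 e^{2 t}}{16 \left(1 - \frac{3 e^{t}}{4}\right)^{2}} + \frac{9 e^{3 t}}{32 \left(1 - \frac{3 e^{t}}{4}\right)^{3}}
M^(2)(0) = 28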